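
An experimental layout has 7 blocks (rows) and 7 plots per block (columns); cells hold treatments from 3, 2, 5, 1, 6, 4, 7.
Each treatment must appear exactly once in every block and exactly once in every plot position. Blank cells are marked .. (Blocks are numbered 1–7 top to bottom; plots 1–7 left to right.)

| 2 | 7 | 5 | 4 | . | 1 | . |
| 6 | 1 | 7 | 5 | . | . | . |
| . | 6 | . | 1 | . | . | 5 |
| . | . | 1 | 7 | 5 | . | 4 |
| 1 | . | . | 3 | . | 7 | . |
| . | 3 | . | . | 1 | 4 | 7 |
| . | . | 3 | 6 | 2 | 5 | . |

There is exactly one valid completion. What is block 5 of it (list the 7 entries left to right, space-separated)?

Block 4, plot 1: block 4 has {5, 1, 4, 7} and plot 1 has {2, 1, 6}, leaving only 3.
Block 4, plot 2: block 4 has {3, 5, 1, 4, 7} and plot 2 has {3, 1, 6, 7}, leaving only 2.
Block 4, plot 6: block 4 has {3, 2, 5, 1, 4, 7} and plot 6 has {5, 1, 4, 7}, leaving only 6.
Block 6, plot 1: block 6 has {3, 1, 4, 7} and plot 1 has {3, 2, 1, 6}, leaving only 5.
Block 6, plot 4: block 6 has {3, 5, 1, 4, 7} and plot 4 has {3, 5, 1, 6, 4, 7}, leaving only 2.
Block 6, plot 3: block 6 has {3, 2, 5, 1, 4, 7} and plot 3 has {3, 5, 1, 7}, leaving only 6.
Block 7, plot 2: block 7 has {3, 2, 5, 6} and plot 2 has {3, 2, 1, 6, 7}, leaving only 4.
Block 5, plot 2: block 5 has {3, 1, 7} and plot 2 has {3, 2, 1, 6, 4, 7}, leaving only 5.
Block 7, plot 1: block 7 has {3, 2, 5, 6, 4} and plot 1 has {3, 2, 5, 1, 6}, leaving only 7.
Block 3, plot 1: block 3 has {5, 1, 6} and plot 1 has {3, 2, 5, 1, 6, 7}, leaving only 4.
Block 3, plot 3: block 3 has {5, 1, 6, 4} and plot 3 has {3, 5, 1, 6, 7}, leaving only 2.
Block 5, plot 3: block 5 has {3, 5, 1, 7} and plot 3 has {3, 2, 5, 1, 6, 7}, leaving only 4.
Block 5, plot 5: block 5 has {3, 5, 1, 4, 7} and plot 5 has {2, 5, 1}, leaving only 6.
Block 5, plot 7: block 5 has {3, 5, 1, 6, 4, 7} and plot 7 has {5, 4, 7}, leaving only 2.
So block 5 reads: 1 5 4 3 6 7 2.

1 5 4 3 6 7 2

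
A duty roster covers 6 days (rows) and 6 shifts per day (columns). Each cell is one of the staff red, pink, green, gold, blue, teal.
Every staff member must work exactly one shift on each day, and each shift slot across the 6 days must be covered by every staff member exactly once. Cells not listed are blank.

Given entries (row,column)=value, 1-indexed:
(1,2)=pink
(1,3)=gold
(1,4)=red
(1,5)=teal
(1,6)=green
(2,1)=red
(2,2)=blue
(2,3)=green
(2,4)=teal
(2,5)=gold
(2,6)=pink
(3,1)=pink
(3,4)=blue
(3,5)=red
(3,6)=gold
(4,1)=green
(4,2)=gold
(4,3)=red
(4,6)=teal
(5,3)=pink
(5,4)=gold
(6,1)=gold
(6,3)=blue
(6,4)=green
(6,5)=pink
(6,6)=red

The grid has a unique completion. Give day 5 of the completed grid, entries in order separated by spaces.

teal red pink gold green blue

Day 5, shift 6: day 5 has {pink, gold} and shift 6 has {red, pink, green, gold, teal}, leaving only blue.
Day 5, shift 1: day 5 has {pink, gold, blue} and shift 1 has {red, pink, green, gold}, leaving only teal.
Day 5, shift 5: day 5 has {pink, gold, blue, teal} and shift 5 has {red, pink, gold, teal}, leaving only green.
Day 5, shift 2: day 5 has {pink, green, gold, blue, teal} and shift 2 has {pink, gold, blue}, leaving only red.
So day 5 reads: teal red pink gold green blue.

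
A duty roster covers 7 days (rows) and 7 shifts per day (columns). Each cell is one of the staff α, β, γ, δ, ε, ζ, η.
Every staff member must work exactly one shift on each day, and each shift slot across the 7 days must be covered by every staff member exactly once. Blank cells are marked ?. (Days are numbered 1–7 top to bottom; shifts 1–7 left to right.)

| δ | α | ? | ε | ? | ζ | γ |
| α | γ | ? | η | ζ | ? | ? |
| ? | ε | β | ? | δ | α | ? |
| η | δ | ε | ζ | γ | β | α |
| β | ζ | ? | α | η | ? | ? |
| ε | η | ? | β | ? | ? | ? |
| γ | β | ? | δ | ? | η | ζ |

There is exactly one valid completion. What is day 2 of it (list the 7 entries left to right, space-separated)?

α γ δ η ζ ε β

Day 2, shift 3: day 2 has {α, γ, ζ, η} and shift 3 has {β, ε}, leaving only δ.
Day 2, shift 6: day 2 has {α, γ, δ, ζ, η} and shift 6 has {α, β, ζ, η}, leaving only ε.
Day 2, shift 7: day 2 has {α, γ, δ, ε, ζ, η} and shift 7 has {α, γ, ζ}, leaving only β.
So day 2 reads: α γ δ η ζ ε β.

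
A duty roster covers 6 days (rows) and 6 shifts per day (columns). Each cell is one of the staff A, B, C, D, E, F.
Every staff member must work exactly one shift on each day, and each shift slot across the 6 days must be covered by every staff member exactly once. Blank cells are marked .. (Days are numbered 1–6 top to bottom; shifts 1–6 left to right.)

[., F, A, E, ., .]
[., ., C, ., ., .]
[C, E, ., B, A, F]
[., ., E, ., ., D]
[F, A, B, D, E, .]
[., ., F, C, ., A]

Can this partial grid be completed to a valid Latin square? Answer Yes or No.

Yes

No day or shift among the givens repeats a symbol, and propagating forced cells runs into no contradiction.
One valid completion exists (for instance, D F A E C B / A B C F D E / C E D B A F / B C E A F D / F A B D E C / E D F C B A).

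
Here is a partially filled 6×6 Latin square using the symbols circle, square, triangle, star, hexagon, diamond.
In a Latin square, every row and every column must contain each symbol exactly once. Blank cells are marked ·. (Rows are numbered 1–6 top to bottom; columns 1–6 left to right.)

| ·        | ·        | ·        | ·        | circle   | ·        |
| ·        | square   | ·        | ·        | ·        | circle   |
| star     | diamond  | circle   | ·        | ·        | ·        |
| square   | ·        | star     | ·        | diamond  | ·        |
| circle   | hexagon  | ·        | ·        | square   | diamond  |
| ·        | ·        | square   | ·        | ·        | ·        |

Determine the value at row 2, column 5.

star

Row 5, column 3: row 5 has {circle, square, hexagon, diamond} and column 3 has {circle, square, star}, leaving only triangle.
Row 5, column 4: row 5 has {circle, square, triangle, hexagon, diamond} and column 4 has {}, leaving only star.
Row 2, column 5 is narrowed to {triangle, star, hexagon}.
If it were triangle, propagating the remaining blanks reaches a contradiction.
If it were hexagon, then row 2, column 4 would be left with no valid symbol.
So row 2, column 5 must be star.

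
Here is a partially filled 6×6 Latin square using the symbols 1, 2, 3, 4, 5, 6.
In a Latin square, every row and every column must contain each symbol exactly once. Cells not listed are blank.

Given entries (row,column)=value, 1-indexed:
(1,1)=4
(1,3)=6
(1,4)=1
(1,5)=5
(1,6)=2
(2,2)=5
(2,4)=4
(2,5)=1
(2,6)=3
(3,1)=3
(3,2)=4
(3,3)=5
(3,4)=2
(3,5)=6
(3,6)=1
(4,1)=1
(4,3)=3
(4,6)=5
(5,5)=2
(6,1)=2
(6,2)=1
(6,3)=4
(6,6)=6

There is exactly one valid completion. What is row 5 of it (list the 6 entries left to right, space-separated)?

5 6 1 3 2 4

Row 5, column 3: row 5 has {2} and column 3 has {3, 4, 5, 6}, leaving only 1.
Row 5, column 6: row 5 has {1, 2} and column 6 has {1, 2, 3, 5, 6}, leaving only 4.
Row 1, column 2: row 1 has {1, 2, 4, 5, 6} and column 2 has {1, 4, 5}, leaving only 3.
Row 5, column 2: row 5 has {1, 2, 4} and column 2 has {1, 3, 4, 5}, leaving only 6.
Row 5, column 1: row 5 has {1, 2, 4, 6} and column 1 has {1, 2, 3, 4}, leaving only 5.
Row 5, column 4: row 5 has {1, 2, 4, 5, 6} and column 4 has {1, 2, 4}, leaving only 3.
So row 5 reads: 5 6 1 3 2 4.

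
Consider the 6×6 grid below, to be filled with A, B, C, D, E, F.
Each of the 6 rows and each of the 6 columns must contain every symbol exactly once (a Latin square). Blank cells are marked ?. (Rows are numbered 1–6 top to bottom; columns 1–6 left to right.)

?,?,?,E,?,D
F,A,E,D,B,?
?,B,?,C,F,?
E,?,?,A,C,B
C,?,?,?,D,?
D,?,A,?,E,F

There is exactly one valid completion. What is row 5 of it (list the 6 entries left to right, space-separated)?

C E B F D A

Row 1, column 5: row 1 has {D, E} and column 5 has {B, C, D, E, F}, leaving only A.
Row 1, column 1: row 1 has {A, D, E} and column 1 has {C, D, E, F}, leaving only B.
Row 2, column 6: row 2 has {A, B, D, E, F} and column 6 has {B, D, F}, leaving only C.
Row 3, column 1: row 3 has {B, C, F} and column 1 has {B, C, D, E, F}, leaving only A.
Row 3, column 3: row 3 has {A, B, C, F} and column 3 has {A, E}, leaving only D.
Row 3, column 6: row 3 has {A, B, C, D, F} and column 6 has {B, C, D, F}, leaving only E.
Row 5, column 6: row 5 has {C, D} and column 6 has {B, C, D, E, F}, leaving only A.
Row 4, column 3: row 4 has {A, B, C, E} and column 3 has {A, D, E}, leaving only F.
Row 5, column 3: row 5 has {A, C, D} and column 3 has {A, D, E, F}, leaving only B.
Row 5, column 4: row 5 has {A, B, C, D} and column 4 has {A, C, D, E}, leaving only F.
Row 5, column 2: row 5 has {A, B, C, D, F} and column 2 has {A, B}, leaving only E.
So row 5 reads: C E B F D A.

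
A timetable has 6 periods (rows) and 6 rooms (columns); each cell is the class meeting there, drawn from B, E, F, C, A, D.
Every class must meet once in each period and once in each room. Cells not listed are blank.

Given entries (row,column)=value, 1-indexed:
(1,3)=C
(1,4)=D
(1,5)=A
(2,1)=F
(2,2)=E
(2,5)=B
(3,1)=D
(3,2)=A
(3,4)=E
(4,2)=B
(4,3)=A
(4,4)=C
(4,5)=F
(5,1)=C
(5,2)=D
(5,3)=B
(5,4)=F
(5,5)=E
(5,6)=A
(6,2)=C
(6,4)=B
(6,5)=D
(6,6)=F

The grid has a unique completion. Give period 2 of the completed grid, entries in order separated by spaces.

F E D A B C

Period 2, room 3: period 2 has {B, E, F} and room 3 has {B, C, A}, leaving only D.
Period 2, room 4: period 2 has {B, E, F, D} and room 4 has {B, E, F, C, D}, leaving only A.
Period 2, room 6: period 2 has {B, E, F, A, D} and room 6 has {F, A}, leaving only C.
So period 2 reads: F E D A B C.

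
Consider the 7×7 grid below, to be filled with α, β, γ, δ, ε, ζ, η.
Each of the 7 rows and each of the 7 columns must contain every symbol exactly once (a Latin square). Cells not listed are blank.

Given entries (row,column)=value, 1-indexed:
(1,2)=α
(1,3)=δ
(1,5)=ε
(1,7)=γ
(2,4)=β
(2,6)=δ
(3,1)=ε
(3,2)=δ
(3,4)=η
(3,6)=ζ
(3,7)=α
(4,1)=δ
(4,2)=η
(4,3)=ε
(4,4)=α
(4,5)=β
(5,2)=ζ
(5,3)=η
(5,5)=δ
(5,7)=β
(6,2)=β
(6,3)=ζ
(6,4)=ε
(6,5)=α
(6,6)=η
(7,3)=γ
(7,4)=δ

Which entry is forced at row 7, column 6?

α

Row 1, column 4: row 1 has {α, γ, δ, ε} and column 4 has {α, β, δ, ε, η}, leaving only ζ.
Row 1, column 6: row 1 has {α, γ, δ, ε, ζ} and column 6 has {δ, ζ, η}, leaving only β.
Row 1, column 1: row 1 has {α, β, γ, δ, ε, ζ} and column 1 has {δ, ε}, leaving only η.
Row 2, column 3: row 2 has {β, δ} and column 3 has {γ, δ, ε, ζ, η}, leaving only α.
Row 3, column 3: row 3 has {α, δ, ε, ζ, η} and column 3 has {α, γ, δ, ε, ζ, η}, leaving only β.
Row 3, column 5: row 3 has {α, β, δ, ε, ζ, η} and column 5 has {α, β, δ, ε}, leaving only γ.
Row 4, column 6: row 4 has {α, β, δ, ε, η} and column 6 has {β, δ, ζ, η}, leaving only γ.
Row 4, column 7: row 4 has {α, β, γ, δ, ε, η} and column 7 has {α, β, γ}, leaving only ζ.
Row 5, column 4: row 5 has {β, δ, ζ, η} and column 4 has {α, β, δ, ε, ζ, η}, leaving only γ.
Row 5, column 1: row 5 has {β, γ, δ, ζ, η} and column 1 has {δ, ε, η}, leaving only α.
Row 5, column 6: row 5 has {α, β, γ, δ, ζ, η} and column 6 has {β, γ, δ, ζ, η}, leaving only ε.
Row 7 already has {γ, δ} and column 6 already has {β, γ, δ, ε, ζ, η}, so row 7, column 6 must be α.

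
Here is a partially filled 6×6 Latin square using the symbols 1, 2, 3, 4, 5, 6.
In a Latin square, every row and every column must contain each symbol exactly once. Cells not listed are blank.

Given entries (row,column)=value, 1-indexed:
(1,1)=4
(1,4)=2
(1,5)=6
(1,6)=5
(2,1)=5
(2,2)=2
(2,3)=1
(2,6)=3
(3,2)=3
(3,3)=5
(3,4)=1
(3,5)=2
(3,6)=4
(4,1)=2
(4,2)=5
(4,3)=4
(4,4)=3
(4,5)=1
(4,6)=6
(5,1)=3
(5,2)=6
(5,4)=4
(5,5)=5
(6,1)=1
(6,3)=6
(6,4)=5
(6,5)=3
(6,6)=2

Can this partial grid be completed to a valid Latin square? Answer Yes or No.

No row or column among the givens repeats a symbol, and propagating forced cells runs into no contradiction.
One valid completion exists (for instance, 4 1 3 2 6 5 / 5 2 1 6 4 3 / 6 3 5 1 2 4 / 2 5 4 3 1 6 / 3 6 2 4 5 1 / 1 4 6 5 3 2).

Yes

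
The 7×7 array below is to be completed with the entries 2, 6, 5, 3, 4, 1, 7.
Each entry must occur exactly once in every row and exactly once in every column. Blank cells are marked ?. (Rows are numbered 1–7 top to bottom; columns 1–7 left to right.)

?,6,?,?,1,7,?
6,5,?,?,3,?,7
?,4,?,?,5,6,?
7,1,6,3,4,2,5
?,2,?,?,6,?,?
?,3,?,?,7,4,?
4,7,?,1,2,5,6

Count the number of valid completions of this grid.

Row 1, column 1: eliminating its row and column leaves {2, 5, 3}.
Row 1, column 3: eliminating its row and column leaves {2, 5, 3, 4}.
Row 1, column 4: eliminating its row and column leaves {2, 5, 4}.
Row 1, column 7: eliminating its row and column leaves {2, 3, 4}.
Row 2, column 3: eliminating its row and column leaves {2, 4, 1}.
Row 2, column 4: eliminating its row and column leaves {2, 4}.
Row 2, column 6: eliminating its row and column leaves {1}.
Row 3, column 1: eliminating its row and column leaves {2, 3, 1}.
Row 3, column 3: eliminating its row and column leaves {2, 3, 1, 7}.
Row 3, column 4: eliminating its row and column leaves {2, 7}.
Row 3, column 7: eliminating its row and column leaves {2, 3, 1}.
Row 5, column 1: eliminating its row and column leaves {5, 3, 1}.
Row 5, column 3: eliminating its row and column leaves {5, 3, 4, 1, 7}.
Row 5, column 4: eliminating its row and column leaves {5, 4, 7}.
Row 5, column 6: eliminating its row and column leaves {3, 1}.
Row 5, column 7: eliminating its row and column leaves {3, 4, 1}.
Row 6, column 1: eliminating its row and column leaves {2, 5, 1}.
Row 6, column 3: eliminating its row and column leaves {2, 5, 1}.
Row 6, column 4: eliminating its row and column leaves {2, 6, 5}.
Row 6, column 7: eliminating its row and column leaves {2, 1}.
Row 7, column 3: eliminating its row and column leaves {3}.
Enumerating the assignments across these blanks that avoid any row or column repeat gives 9 completions.

9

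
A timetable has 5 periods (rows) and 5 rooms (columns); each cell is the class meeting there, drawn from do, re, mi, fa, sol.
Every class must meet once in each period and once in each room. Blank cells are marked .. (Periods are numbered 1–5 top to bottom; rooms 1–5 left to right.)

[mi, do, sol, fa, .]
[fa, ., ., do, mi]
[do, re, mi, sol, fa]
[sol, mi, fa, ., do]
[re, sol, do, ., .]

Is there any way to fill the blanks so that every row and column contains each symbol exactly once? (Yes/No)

Period 2, room 2: period 2 together with room 2 already contain {do, re, mi, fa, sol} — every symbol — so nothing can go there. The grid has no valid completion.

No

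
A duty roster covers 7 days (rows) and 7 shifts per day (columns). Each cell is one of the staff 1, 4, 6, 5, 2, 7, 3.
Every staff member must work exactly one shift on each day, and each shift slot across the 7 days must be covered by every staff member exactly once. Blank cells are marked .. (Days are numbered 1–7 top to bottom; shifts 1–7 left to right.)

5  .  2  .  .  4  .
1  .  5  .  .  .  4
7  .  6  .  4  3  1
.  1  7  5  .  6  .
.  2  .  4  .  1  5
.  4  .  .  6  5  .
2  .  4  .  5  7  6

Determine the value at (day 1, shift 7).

7

Day 2, shift 6: day 2 has {1, 4, 5} and shift 6 has {1, 4, 6, 5, 7, 3}, leaving only 2.
Day 3, shift 2: day 3 has {1, 4, 6, 7, 3} and shift 2 has {1, 4, 2}, leaving only 5.
Day 3, shift 4: day 3 has {1, 4, 6, 5, 7, 3} and shift 4 has {4, 5}, leaving only 2.
Day 5, shift 3: day 5 has {1, 4, 5, 2} and shift 3 has {4, 6, 5, 2, 7}, leaving only 3.
Day 5, shift 1: day 5 has {1, 4, 5, 2, 3} and shift 1 has {1, 5, 2, 7}, leaving only 6.
Day 5, shift 5: day 5 has {1, 4, 6, 5, 2, 3} and shift 5 has {4, 6, 5}, leaving only 7.
Day 2, shift 5: day 2 has {1, 4, 5, 2} and shift 5 has {4, 6, 5, 7}, leaving only 3.
Day 1, shift 5: day 1 has {4, 5, 2} and shift 5 has {4, 6, 5, 7, 3}, leaving only 1.
Day 4, shift 5: day 4 has {1, 6, 5, 7} and shift 5 has {1, 4, 6, 5, 7, 3}, leaving only 2.
Day 4, shift 7: day 4 has {1, 6, 5, 2, 7} and shift 7 has {1, 4, 6, 5}, leaving only 3.
Day 1 already has {1, 4, 5, 2} and shift 7 already has {1, 4, 6, 5, 3}, so day 1, shift 7 must be 7.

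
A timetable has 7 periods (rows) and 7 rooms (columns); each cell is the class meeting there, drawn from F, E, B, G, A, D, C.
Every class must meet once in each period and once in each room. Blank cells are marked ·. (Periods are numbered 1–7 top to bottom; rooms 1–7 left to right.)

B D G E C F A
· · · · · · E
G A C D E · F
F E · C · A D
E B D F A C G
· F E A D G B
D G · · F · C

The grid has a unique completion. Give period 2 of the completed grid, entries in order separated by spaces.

A C F G B D E

Period 2, room 2: period 2 has {E} and room 2 has {F, E, B, G, A, D}, leaving only C.
Period 2, room 1: period 2 has {E, C} and room 1 has {F, E, B, G, D}, leaving only A.
Period 3, room 6: period 3 has {F, E, G, A, D, C} and room 6 has {F, G, A, C}, leaving only B.
Period 2, room 6: period 2 has {E, A, C} and room 6 has {F, B, G, A, C}, leaving only D.
Period 4, room 3: period 4 has {F, E, A, D, C} and room 3 has {E, G, D, C}, leaving only B.
Period 2, room 3: period 2 has {E, A, D, C} and room 3 has {E, B, G, D, C}, leaving only F.
Period 4, room 5: period 4 has {F, E, B, A, D, C} and room 5 has {F, E, A, D, C}, leaving only G.
Period 2, room 5: period 2 has {F, E, A, D, C} and room 5 has {F, E, G, A, D, C}, leaving only B.
Period 2, room 4: period 2 has {F, E, B, A, D, C} and room 4 has {F, E, A, D, C}, leaving only G.
So period 2 reads: A C F G B D E.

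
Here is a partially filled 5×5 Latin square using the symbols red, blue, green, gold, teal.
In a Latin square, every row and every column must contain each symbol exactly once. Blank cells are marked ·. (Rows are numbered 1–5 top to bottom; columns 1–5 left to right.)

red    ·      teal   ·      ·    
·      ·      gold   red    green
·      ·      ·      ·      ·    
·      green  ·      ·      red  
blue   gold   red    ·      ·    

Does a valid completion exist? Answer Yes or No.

Row 1, column 2: row 1 has {red, teal} and column 2 has {green, gold}, so it must be blue.
Row 1, column 5: row 1 has {red, blue, teal} and column 5 has {red, green}, so it must be gold.
Row 1, column 4: row 1 has {red, blue, gold, teal} and column 4 has {red}, so it must be green.
Row 2, column 1: row 2 has {red, green, gold} and column 1 has {red, blue}, so it must be teal.
Now row 2, column 2: row 2 together with column 2 already contain {red, blue, green, gold, teal} — every symbol — so nothing can go there. The grid has no valid completion.

No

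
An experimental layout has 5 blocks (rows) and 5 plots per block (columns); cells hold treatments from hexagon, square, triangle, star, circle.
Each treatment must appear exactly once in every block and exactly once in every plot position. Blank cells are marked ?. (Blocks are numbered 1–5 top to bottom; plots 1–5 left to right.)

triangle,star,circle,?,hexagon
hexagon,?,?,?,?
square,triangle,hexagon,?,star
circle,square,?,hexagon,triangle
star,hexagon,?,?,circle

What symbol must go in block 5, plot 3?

square

Block 1, plot 4: block 1 has {hexagon, triangle, star, circle} and plot 4 has {hexagon}, leaving only square.
Block 2, plot 2: block 2 has {hexagon} and plot 2 has {hexagon, square, triangle, star}, leaving only circle.
Block 2, plot 5: block 2 has {hexagon, circle} and plot 5 has {hexagon, triangle, star, circle}, leaving only square.
Block 3, plot 4: block 3 has {hexagon, square, triangle, star} and plot 4 has {hexagon, square}, leaving only circle.
Block 4, plot 3: block 4 has {hexagon, square, triangle, circle} and plot 3 has {hexagon, circle}, leaving only star.
Block 2, plot 3: block 2 has {hexagon, square, circle} and plot 3 has {hexagon, star, circle}, leaving only triangle.
Block 5 already has {hexagon, star, circle} and plot 3 already has {hexagon, triangle, star, circle}, so block 5, plot 3 must be square.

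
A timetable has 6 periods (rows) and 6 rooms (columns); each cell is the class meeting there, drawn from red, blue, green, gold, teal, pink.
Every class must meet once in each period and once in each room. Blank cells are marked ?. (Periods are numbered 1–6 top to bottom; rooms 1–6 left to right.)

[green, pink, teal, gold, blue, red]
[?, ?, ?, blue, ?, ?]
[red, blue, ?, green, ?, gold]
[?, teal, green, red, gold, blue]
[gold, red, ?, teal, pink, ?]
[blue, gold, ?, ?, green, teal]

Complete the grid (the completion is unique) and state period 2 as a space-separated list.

Period 2, room 2: period 2 has {blue} and room 2 has {red, blue, gold, teal, pink}, leaving only green.
Period 2, room 6: period 2 has {blue, green} and room 6 has {red, blue, gold, teal}, leaving only pink.
Period 2, room 1: period 2 has {blue, green, pink} and room 1 has {red, blue, green, gold}, leaving only teal.
Period 2, room 5: period 2 has {blue, green, teal, pink} and room 5 has {blue, green, gold, pink}, leaving only red.
Period 2, room 3: period 2 has {red, blue, green, teal, pink} and room 3 has {green, teal}, leaving only gold.
So period 2 reads: teal green gold blue red pink.

teal green gold blue red pink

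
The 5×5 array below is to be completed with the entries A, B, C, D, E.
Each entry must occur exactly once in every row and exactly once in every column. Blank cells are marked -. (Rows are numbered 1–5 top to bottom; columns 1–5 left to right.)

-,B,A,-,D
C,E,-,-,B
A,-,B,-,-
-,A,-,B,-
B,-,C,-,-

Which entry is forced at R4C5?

Row 1, column 1: row 1 has {A, B, D} and column 1 has {A, B, C}, leaving only E.
Row 1, column 4: row 1 has {A, B, D, E} and column 4 has {B}, leaving only C.
Row 2, column 3: row 2 has {B, C, E} and column 3 has {A, B, C}, leaving only D.
Row 2, column 4: row 2 has {B, C, D, E} and column 4 has {B, C}, leaving only A.
Row 4, column 1: row 4 has {A, B} and column 1 has {A, B, C, E}, leaving only D.
Row 4, column 3: row 4 has {A, B, D} and column 3 has {A, B, C, D}, leaving only E.
Row 4 already has {A, B, D, E} and column 5 already has {B, D}, so row 4, column 5 must be C.

C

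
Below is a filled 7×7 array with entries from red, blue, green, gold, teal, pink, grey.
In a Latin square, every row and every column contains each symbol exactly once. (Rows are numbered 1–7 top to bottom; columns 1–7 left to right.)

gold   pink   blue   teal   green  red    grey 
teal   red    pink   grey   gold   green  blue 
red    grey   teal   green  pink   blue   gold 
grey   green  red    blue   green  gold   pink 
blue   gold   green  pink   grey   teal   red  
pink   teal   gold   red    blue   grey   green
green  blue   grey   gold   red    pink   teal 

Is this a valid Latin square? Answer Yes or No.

Column 5 contains green twice (at rows 1 and 4), so it is not a permutation.

No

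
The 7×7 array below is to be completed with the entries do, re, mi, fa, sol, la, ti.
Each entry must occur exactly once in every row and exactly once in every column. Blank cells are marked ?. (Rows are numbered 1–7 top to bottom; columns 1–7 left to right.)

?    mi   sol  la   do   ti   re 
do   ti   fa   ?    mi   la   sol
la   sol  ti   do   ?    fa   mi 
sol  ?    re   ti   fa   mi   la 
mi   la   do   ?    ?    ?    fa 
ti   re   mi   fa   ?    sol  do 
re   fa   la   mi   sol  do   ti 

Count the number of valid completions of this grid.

Row 1, column 1: eliminating its row and column leaves {fa}.
Row 2, column 4: eliminating its row and column leaves {re}.
Row 3, column 5: eliminating its row and column leaves {re}.
Row 4, column 2: eliminating its row and column leaves {do}.
Row 5, column 4: eliminating its row and column leaves {re, sol}.
Row 5, column 5: eliminating its row and column leaves {re, ti}.
Row 5, column 6: eliminating its row and column leaves {re}.
Row 6, column 5: eliminating its row and column leaves {la}.
Only one assignment across all blanks avoids any row or column repeat, giving 1 completion.

1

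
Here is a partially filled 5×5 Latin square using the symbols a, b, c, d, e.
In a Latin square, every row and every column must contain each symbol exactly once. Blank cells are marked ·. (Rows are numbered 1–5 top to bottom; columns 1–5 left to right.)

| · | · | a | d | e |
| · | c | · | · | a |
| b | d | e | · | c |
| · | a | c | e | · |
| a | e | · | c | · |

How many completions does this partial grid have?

Row 1, column 1: eliminating its row and column leaves {c}.
Row 1, column 2: eliminating its row and column leaves {b}.
Row 2, column 1: eliminating its row and column leaves {d, e}.
Row 2, column 3: eliminating its row and column leaves {b, d}.
Row 2, column 4: eliminating its row and column leaves {b}.
Row 3, column 4: eliminating its row and column leaves {a}.
Row 4, column 1: eliminating its row and column leaves {d}.
Row 4, column 5: eliminating its row and column leaves {b, d}.
Row 5, column 3: eliminating its row and column leaves {b, d}.
Row 5, column 5: eliminating its row and column leaves {b, d}.
Only one assignment across all blanks avoids any row or column repeat, giving 1 completion.

1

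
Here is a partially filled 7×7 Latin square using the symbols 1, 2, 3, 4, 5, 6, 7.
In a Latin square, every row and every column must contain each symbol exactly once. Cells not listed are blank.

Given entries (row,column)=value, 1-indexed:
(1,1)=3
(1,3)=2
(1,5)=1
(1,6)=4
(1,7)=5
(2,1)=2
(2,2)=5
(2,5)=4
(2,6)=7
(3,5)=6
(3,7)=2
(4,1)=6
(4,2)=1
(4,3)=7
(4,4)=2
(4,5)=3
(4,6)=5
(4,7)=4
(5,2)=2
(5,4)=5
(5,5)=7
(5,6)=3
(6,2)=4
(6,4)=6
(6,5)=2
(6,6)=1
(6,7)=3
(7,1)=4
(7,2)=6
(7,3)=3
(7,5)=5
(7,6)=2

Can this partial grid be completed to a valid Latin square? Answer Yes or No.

Row 3, column 6: row 3 together with column 6 already contain {1, 2, 3, 4, 5, 6, 7} — every symbol — so nothing can go there. The grid has no valid completion.

No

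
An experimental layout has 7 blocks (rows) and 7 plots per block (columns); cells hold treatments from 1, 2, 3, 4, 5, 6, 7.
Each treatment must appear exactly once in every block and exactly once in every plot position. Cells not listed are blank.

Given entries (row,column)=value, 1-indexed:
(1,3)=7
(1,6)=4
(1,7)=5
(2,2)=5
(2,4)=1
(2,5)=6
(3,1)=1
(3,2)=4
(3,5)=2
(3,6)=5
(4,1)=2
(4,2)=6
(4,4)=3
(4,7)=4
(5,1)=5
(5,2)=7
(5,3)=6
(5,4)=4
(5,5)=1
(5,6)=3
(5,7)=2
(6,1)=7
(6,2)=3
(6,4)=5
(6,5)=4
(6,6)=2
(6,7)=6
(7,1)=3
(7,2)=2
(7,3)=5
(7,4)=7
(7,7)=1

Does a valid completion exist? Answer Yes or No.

No

Block 7, plot 5: block 7 together with plot 5 already contain {1, 2, 3, 4, 5, 6, 7} — every symbol — so nothing can go there. The grid has no valid completion.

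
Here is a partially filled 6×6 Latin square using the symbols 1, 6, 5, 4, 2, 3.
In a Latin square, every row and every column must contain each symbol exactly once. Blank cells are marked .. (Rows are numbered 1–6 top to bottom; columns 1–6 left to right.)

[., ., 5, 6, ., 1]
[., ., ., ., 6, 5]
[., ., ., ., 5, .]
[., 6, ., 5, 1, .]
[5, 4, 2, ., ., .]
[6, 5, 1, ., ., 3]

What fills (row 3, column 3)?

6

Row 5, column 5: row 5 has {5, 4, 2} and column 5 has {1, 6, 5}, leaving only 3.
Row 5, column 4: row 5 has {5, 4, 2, 3} and column 4 has {6, 5}, leaving only 1.
Row 5, column 6: row 5 has {1, 5, 4, 2, 3} and column 6 has {1, 5, 3}, leaving only 6.
Row 3, column 3 is narrowed to {6, 4, 3}.
If it were 4, then row 4, column 3 would be left with no valid symbol.
If it were 3, then row 4, column 3 would be left with no valid symbol.
So row 3, column 3 must be 6.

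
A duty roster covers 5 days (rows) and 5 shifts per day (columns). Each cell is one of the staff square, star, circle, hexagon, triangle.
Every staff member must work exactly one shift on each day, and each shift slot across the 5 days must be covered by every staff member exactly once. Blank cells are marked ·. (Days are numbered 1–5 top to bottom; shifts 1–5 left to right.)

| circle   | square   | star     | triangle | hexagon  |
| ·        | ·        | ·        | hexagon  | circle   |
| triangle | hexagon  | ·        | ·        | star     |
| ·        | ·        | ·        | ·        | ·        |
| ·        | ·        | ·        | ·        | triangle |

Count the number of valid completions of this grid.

Day 2, shift 1: eliminating its day and shift leaves {square, star}.
Day 2, shift 2: eliminating its day and shift leaves {star, triangle}.
Day 2, shift 3: eliminating its day and shift leaves {square, triangle}.
Day 3, shift 3: eliminating its day and shift leaves {square, circle}.
Day 3, shift 4: eliminating its day and shift leaves {square, circle}.
Day 4, shift 1: eliminating its day and shift leaves {square, star, hexagon}.
Day 4, shift 2: eliminating its day and shift leaves {star, circle, triangle}.
Day 4, shift 3: eliminating its day and shift leaves {square, circle, hexagon, triangle}.
Day 4, shift 4: eliminating its day and shift leaves {square, star, circle}.
Day 4, shift 5: eliminating its day and shift leaves {square}.
Day 5, shift 1: eliminating its day and shift leaves {square, star, hexagon}.
Day 5, shift 2: eliminating its day and shift leaves {star, circle}.
Day 5, shift 3: eliminating its day and shift leaves {square, circle, hexagon}.
Day 5, shift 4: eliminating its day and shift leaves {square, star, circle}.
Enumerating the assignments across these blanks that avoid any day or shift repeat gives 4 completions.

4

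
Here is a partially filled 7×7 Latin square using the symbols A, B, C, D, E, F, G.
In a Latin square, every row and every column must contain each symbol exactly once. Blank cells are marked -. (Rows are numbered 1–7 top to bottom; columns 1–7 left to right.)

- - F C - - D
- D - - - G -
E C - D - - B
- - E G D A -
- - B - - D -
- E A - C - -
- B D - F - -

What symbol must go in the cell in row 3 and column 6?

Row 3 already has {B, C, D, E} and column 6 already has {A, D, G}, so row 3, column 6 must be F.

F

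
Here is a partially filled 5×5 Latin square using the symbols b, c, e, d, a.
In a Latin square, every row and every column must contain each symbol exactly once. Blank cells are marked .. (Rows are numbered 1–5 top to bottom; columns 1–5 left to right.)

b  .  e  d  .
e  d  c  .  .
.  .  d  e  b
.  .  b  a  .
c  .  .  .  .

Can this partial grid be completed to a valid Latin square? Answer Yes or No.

No

Row 2, column 4: row 2 has {c, e, d} and column 4 has {e, d, a}, so it must be b.
Now row 5, column 4: row 5 together with column 4 already contain {b, c, e, d, a} — every symbol — so nothing can go there. The grid has no valid completion.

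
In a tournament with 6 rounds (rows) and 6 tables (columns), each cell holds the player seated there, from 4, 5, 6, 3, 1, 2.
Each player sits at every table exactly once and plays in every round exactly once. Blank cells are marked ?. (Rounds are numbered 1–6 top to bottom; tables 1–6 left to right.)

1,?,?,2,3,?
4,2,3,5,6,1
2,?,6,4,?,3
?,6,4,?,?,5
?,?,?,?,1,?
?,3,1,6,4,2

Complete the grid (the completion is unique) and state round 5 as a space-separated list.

6 5 2 3 1 4

Round 5, table 4: round 5 has {1} and table 4 has {4, 5, 6, 2}, leaving only 3.
Round 1, table 3: round 1 has {3, 1, 2} and table 3 has {4, 6, 3, 1}, leaving only 5.
Round 5, table 3: round 5 has {3, 1} and table 3 has {4, 5, 6, 3, 1}, leaving only 2.
Round 1, table 2: round 1 has {5, 3, 1, 2} and table 2 has {6, 3, 2}, leaving only 4.
Round 5, table 2: round 5 has {3, 1, 2} and table 2 has {4, 6, 3, 2}, leaving only 5.
Round 5, table 1: round 5 has {5, 3, 1, 2} and table 1 has {4, 1, 2}, leaving only 6.
Round 5, table 6: round 5 has {5, 6, 3, 1, 2} and table 6 has {5, 3, 1, 2}, leaving only 4.
So round 5 reads: 6 5 2 3 1 4.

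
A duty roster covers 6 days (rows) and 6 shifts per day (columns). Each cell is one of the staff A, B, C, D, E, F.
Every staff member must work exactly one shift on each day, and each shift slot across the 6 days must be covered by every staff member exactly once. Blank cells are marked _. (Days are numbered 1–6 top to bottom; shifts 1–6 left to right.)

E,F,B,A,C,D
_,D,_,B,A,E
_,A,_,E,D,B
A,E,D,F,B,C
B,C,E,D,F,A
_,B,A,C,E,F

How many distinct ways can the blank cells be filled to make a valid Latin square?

2

Day 2, shift 1: eliminating its day and shift leaves {C, F}.
Day 2, shift 3: eliminating its day and shift leaves {C, F}.
Day 3, shift 1: eliminating its day and shift leaves {C, F}.
Day 3, shift 3: eliminating its day and shift leaves {C, F}.
Day 6, shift 1: eliminating its day and shift leaves {D}.
Enumerating the assignments across these blanks that avoid any day or shift repeat gives 2 completions.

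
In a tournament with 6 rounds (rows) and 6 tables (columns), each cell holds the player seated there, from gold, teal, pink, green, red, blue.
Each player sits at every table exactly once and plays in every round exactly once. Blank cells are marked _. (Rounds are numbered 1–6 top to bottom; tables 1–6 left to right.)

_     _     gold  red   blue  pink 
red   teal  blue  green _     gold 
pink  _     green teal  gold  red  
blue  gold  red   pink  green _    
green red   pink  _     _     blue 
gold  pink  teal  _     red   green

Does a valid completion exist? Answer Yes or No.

Yes

No round or table among the givens repeats a symbol, and propagating forced cells runs into no contradiction.
One valid completion exists (for instance, teal green gold red blue pink / red teal blue green pink gold / pink blue green teal gold red / blue gold red pink green teal / green red pink gold teal blue / gold pink teal blue red green).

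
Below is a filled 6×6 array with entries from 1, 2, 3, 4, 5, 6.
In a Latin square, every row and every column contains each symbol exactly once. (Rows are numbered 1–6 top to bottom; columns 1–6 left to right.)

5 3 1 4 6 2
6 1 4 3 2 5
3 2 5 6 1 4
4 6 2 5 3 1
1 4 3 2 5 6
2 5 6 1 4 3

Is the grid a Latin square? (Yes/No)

Yes

Each row is a permutation of the 6 symbols, and so is each column.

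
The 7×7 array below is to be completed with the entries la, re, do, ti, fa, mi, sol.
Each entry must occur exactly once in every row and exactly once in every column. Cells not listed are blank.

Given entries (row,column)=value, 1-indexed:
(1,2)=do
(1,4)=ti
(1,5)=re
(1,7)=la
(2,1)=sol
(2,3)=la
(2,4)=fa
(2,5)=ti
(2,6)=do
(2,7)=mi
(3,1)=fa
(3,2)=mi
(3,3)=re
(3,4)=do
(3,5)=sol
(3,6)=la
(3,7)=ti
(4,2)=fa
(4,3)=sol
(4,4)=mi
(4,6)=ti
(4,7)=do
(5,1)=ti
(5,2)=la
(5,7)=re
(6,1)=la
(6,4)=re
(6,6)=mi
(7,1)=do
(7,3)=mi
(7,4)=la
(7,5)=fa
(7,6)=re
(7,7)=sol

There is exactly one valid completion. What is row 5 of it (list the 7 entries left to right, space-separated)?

ti la do sol mi fa re

Row 5, column 4: row 5 has {la, re, ti} and column 4 has {la, re, do, ti, fa, mi}, leaving only sol.
Row 5, column 6: row 5 has {la, re, ti, sol} and column 6 has {la, re, do, ti, mi}, leaving only fa.
Row 5, column 3: row 5 has {la, re, ti, fa, sol} and column 3 has {la, re, mi, sol}, leaving only do.
Row 5, column 5: row 5 has {la, re, do, ti, fa, sol} and column 5 has {re, ti, fa, sol}, leaving only mi.
So row 5 reads: ti la do sol mi fa re.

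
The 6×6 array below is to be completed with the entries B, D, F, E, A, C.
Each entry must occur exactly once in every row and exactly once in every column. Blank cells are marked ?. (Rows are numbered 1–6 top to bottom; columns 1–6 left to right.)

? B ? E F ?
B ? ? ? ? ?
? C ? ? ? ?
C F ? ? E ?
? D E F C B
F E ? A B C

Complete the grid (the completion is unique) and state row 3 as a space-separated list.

E C B D A F

Row 2, column 2: row 2 has {B} and column 2 has {B, D, F, E, C}, leaving only A.
Row 2, column 5: row 2 has {B, A} and column 5 has {B, F, E, C}, leaving only D.
Row 3, column 5: row 3 has {C} and column 5 has {B, D, F, E, C}, leaving only A.
Row 2, column 4: row 2 has {B, D, A} and column 4 has {F, E, A}, leaving only C.
Row 2, column 3: row 2 has {B, D, A, C} and column 3 has {E}, leaving only F.
Row 2, column 6: row 2 has {B, D, F, A, C} and column 6 has {B, C}, leaving only E.
Row 5, column 1: row 5 has {B, D, F, E, C} and column 1 has {B, F, C}, leaving only A.
Row 1, column 1: row 1 has {B, F, E} and column 1 has {B, F, A, C}, leaving only D.
Row 3, column 1: row 3 has {A, C} and column 1 has {B, D, F, A, C}, leaving only E.
Row 1, column 6: row 1 has {B, D, F, E} and column 6 has {B, E, C}, leaving only A.
Row 1, column 3: row 1 has {B, D, F, E, A} and column 3 has {F, E}, leaving only C.
Row 4, column 6: row 4 has {F, E, C} and column 6 has {B, E, A, C}, leaving only D.
Row 3, column 6: row 3 has {E, A, C} and column 6 has {B, D, E, A, C}, leaving only F.
Row 4, column 4: row 4 has {D, F, E, C} and column 4 has {F, E, A, C}, leaving only B.
Row 3, column 4: row 3 has {F, E, A, C} and column 4 has {B, F, E, A, C}, leaving only D.
Row 3, column 3: row 3 has {D, F, E, A, C} and column 3 has {F, E, C}, leaving only B.
So row 3 reads: E C B D A F.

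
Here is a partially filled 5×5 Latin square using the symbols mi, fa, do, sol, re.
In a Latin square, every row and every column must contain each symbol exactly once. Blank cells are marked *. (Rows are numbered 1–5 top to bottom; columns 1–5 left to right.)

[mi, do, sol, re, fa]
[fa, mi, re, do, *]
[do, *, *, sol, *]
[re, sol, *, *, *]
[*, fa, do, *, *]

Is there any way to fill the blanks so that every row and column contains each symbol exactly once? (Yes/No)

No row or column among the givens repeats a symbol, and propagating forced cells runs into no contradiction.
One valid completion exists (for instance, mi do sol re fa / fa mi re do sol / do re fa sol mi / re sol mi fa do / sol fa do mi re).

Yes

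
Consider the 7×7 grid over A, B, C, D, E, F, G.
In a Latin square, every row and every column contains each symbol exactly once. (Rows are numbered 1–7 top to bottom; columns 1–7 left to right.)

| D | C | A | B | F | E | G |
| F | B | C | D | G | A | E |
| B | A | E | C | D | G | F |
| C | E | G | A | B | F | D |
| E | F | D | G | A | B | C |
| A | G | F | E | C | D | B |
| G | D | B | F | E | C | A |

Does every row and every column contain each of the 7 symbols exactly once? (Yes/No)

Yes

Each row is a permutation of the 7 symbols, and so is each column.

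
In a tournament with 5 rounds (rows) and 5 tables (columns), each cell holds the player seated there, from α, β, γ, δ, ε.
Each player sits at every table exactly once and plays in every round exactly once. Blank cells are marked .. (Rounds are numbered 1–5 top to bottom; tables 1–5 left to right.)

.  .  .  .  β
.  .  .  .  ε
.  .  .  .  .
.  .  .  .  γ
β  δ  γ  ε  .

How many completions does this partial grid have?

56

Round 1, table 1: eliminating its round and table leaves {α, γ, δ, ε}.
Round 1, table 2: eliminating its round and table leaves {α, γ, ε}.
Round 1, table 3: eliminating its round and table leaves {α, δ, ε}.
Round 1, table 4: eliminating its round and table leaves {α, γ, δ}.
Round 2, table 1: eliminating its round and table leaves {α, γ, δ}.
Round 2, table 2: eliminating its round and table leaves {α, β, γ}.
Round 2, table 3: eliminating its round and table leaves {α, β, δ}.
Round 2, table 4: eliminating its round and table leaves {α, β, γ, δ}.
Round 3, table 1: eliminating its round and table leaves {α, γ, δ, ε}.
Round 3, table 2: eliminating its round and table leaves {α, β, γ, ε}.
Round 3, table 3: eliminating its round and table leaves {α, β, δ, ε}.
Round 3, table 4: eliminating its round and table leaves {α, β, γ, δ}.
Round 3, table 5: eliminating its round and table leaves {α, δ}.
Round 4, table 1: eliminating its round and table leaves {α, δ, ε}.
Round 4, table 2: eliminating its round and table leaves {α, β, ε}.
Round 4, table 3: eliminating its round and table leaves {α, β, δ, ε}.
Round 4, table 4: eliminating its round and table leaves {α, β, δ}.
Round 5, table 5: eliminating its round and table leaves {α}.
Enumerating the assignments across these blanks that avoid any round or table repeat gives 56 completions.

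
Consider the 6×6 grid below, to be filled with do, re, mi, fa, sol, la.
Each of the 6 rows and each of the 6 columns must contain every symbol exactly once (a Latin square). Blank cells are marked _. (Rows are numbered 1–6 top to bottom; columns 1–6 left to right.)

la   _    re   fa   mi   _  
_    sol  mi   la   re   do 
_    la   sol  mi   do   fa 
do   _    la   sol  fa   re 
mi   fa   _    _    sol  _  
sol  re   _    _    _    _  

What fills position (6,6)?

mi

Row 1, column 2: row 1 has {re, mi, fa, la} and column 2 has {re, fa, sol, la}, leaving only do.
Row 1, column 6: row 1 has {do, re, mi, fa, la} and column 6 has {do, re, fa}, leaving only sol.
Row 2, column 1: row 2 has {do, re, mi, sol, la} and column 1 has {do, mi, sol, la}, leaving only fa.
Row 3, column 1: row 3 has {do, mi, fa, sol, la} and column 1 has {do, mi, fa, sol, la}, leaving only re.
Row 4, column 2: row 4 has {do, re, fa, sol, la} and column 2 has {do, re, fa, sol, la}, leaving only mi.
Row 5, column 3: row 5 has {mi, fa, sol} and column 3 has {re, mi, sol, la}, leaving only do.
Row 5, column 4: row 5 has {do, mi, fa, sol} and column 4 has {mi, fa, sol, la}, leaving only re.
Row 5, column 6: row 5 has {do, re, mi, fa, sol} and column 6 has {do, re, fa, sol}, leaving only la.
Row 6 already has {re, sol} and column 6 already has {do, re, fa, sol, la}, so row 6, column 6 must be mi.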